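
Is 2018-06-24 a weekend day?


Anchor: Jan 1, 2018. With p = 2018 - 1 = 2017: (p + p//4 - p//100 + p//400) mod 7 = (2017 + 504 - 20 + 5) mod 7 = 2506 mod 7 = 0 -> Monday (Mon=0 ... Sun=6)
Day of year: 175; offset = 174
Weekday index = (0 + 174) mod 7 = 6 -> Sunday
Weekend days: Saturday, Sunday

Yes


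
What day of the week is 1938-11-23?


Date: November 23, 1938
Anchor: Jan 1, 1938. With p = 1938 - 1 = 1937: (p + p//4 - p//100 + p//400) mod 7 = (1937 + 484 - 19 + 4) mod 7 = 2406 mod 7 = 5 -> Saturday (Mon=0 ... Sun=6)
Days before November (Jan-Oct): 304; offset = 304 + 23 - 1 = 326
Weekday index = (5 + 326) mod 7 = 2

Day of the week: Wednesday


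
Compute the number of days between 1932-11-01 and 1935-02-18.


From 1932-11-01 to 1935-02-18
1932-11-01: days before November = 31 + 29 + 31 + 30 + 31 + 30 + 31 + 31 + 30 + 31 = 305 (1932 is a leap year); day of year = 305 + 1 = 306
1935-02-18: days before February = 31; day of year = 31 + 18 = 49
Rest of 1932: 366 - 306 = 60
Full years 1933 (365), 1934 (365): 730
Total = 60 + 730 + 49 = 839

839 days


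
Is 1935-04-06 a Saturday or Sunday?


Anchor: Jan 1, 1935. With p = 1935 - 1 = 1934: (p + p//4 - p//100 + p//400) mod 7 = (1934 + 483 - 19 + 4) mod 7 = 2402 mod 7 = 1 -> Tuesday (Mon=0 ... Sun=6)
Day of year: 96; offset = 95
Weekday index = (1 + 95) mod 7 = 5 -> Saturday
Weekend days: Saturday, Sunday

Yes


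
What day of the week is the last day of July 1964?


July 1964 has 31 days
Anchor: Jan 1, 1964. With p = 1964 - 1 = 1963: (p + p//4 - p//100 + p//400) mod 7 = (1963 + 490 - 19 + 4) mod 7 = 2438 mod 7 = 2 -> Wednesday (Mon=0 ... Sun=6)
Days before July (Jan-Jun): 182; July 1 index = (2 + 182) mod 7 = 2 -> Wednesday
Last day offset: 31 - 1 = 30 days
Weekday index = (2 + 30) mod 7 = 4

Friday, July 31


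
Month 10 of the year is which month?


Month 10 of 12

October


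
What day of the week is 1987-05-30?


Date: May 30, 1987
Anchor: Jan 1, 1987. With p = 1987 - 1 = 1986: (p + p//4 - p//100 + p//400) mod 7 = (1986 + 496 - 19 + 4) mod 7 = 2467 mod 7 = 3 -> Thursday (Mon=0 ... Sun=6)
Days before May (Jan-Apr): 120; offset = 120 + 30 - 1 = 149
Weekday index = (3 + 149) mod 7 = 5

Day of the week: Saturday


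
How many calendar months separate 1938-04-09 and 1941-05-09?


From April 1938 to May 1941
3 years * 12 = 36 months, plus 1 month = 37

37 months


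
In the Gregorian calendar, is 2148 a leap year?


Gregorian leap year rule: divisible by 4, but not by 100, unless also by 400.
2148 is divisible by 4 but not 100 -> leap year

Yes


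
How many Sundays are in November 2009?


November 2009 has 30 days
Anchor: Jan 1, 2009. With p = 2009 - 1 = 2008: (p + p//4 - p//100 + p//400) mod 7 = (2008 + 502 - 20 + 5) mod 7 = 2495 mod 7 = 3 -> Thursday (Mon=0 ... Sun=6)
Days before November (Jan-Oct): 304; November 1 index = (3 + 304) mod 7 = 6 -> Sunday
First Sunday is November 1
Sundays: 1, 8, 15, 22, 29

5 Sundays


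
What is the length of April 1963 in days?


April 1963

30 days


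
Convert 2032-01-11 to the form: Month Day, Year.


ISO 2032-01-11 parses as year=2032, month=01, day=11
Month 1 -> January

January 11, 2032


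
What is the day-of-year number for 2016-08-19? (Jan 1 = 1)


Date: August 19, 2016
Days in months 1 through 7: 213
Plus 19 days in August

Day of year: 232


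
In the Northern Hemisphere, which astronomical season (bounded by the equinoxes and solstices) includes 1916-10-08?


Date: October 8
Astronomical Autumn (approx.; exact equinox/solstice day varies by year): September 22 to December 20
October 8 falls within the Autumn window

Autumn


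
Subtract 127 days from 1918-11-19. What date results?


Start: 1918-11-19, subtract 127 days
Back 19 days from November 19 reaches October 31, 1918 -> 108 left
October 1918 has 31 days -> back to September 30, 1918 -> 77 left
September 1918 has 30 days -> back to August 31, 1918 -> 47 left
August 1918 has 31 days -> back to July 31, 1918 -> 16 left
July 1918: 31 - 16 = 15 -> lands on July 15

Result: 1918-07-15


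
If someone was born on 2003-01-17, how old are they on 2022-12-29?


Birth: 2003-01-17
Reference: 2022-12-29
Year difference: 2022 - 2003 = 19

19 years old


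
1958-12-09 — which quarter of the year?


Month: December (month 12)
Q1: Jan-Mar, Q2: Apr-Jun, Q3: Jul-Sep, Q4: Oct-Dec

Q4


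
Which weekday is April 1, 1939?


Target: April 1, 1939
Anchor: Jan 1, 1939. With p = 1939 - 1 = 1938: (p + p//4 - p//100 + p//400) mod 7 = (1938 + 484 - 19 + 4) mod 7 = 2407 mod 7 = 6 -> Sunday (Mon=0 ... Sun=6)
Days before April (Jan-Mar): 90 days
Weekday index = (6 + 90) mod 7 = 5

Saturday


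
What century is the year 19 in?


Century = (year - 1) // 100 + 1
= (19 - 1) // 100 + 1
= 18 // 100 + 1
= 0 + 1

1st century


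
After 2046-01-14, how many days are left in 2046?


Day of year: 14 of 365
Remaining = 365 - 14

351 days


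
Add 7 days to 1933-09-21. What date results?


Start: 1933-09-21, add 7 days
September 1933 has 30 days; 21 + 7 = 28 stays within September

Result: 1933-09-28


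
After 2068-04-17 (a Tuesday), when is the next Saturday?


Current: Tuesday
Target: Saturday
Days ahead: 4

Next Saturday: 2068-04-21


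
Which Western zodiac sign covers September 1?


Date: September 1
Conventional tropical zodiac dates: Virgo from August 23 onward; Libra starts September 23
September 1 falls within the Virgo range

Virgo


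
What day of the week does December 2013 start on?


Target: December 1, 2013
Anchor: Jan 1, 2013. With p = 2013 - 1 = 2012: (p + p//4 - p//100 + p//400) mod 7 = (2012 + 503 - 20 + 5) mod 7 = 2500 mod 7 = 1 -> Tuesday (Mon=0 ... Sun=6)
Days before December (Jan-Nov): 334 days
Weekday index = (1 + 334) mod 7 = 6

Sunday


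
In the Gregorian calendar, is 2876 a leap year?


Gregorian leap year rule: divisible by 4, but not by 100, unless also by 400.
2876 is divisible by 4 but not 100 -> leap year

Yes


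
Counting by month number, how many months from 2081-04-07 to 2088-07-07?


From April 2081 to July 2088
7 years * 12 = 84 months, plus 3 months = 87

87 months


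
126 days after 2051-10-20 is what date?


Start: 2051-10-20, add 126 days
October 2051 has 31 days: 31 - 20 = 11 days to October 31 -> 115 left
November 2051 has 30 days -> 85 left
December 2051 has 31 days -> 54 left
January 2052 has 31 days -> 23 left
February 2052: 23 <= 29 -> lands on February 23

Result: 2052-02-23


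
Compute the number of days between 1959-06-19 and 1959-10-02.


From 1959-06-19 to 1959-10-02
1959-06-19: days before June = 31 + 28 + 31 + 30 + 31 = 151 (1959 is not a leap year); day of year = 151 + 19 = 170
1959-10-02: days before October = 31 + 28 + 31 + 30 + 31 + 30 + 31 + 31 + 30 = 273 (1959 is not a leap year); day of year = 273 + 2 = 275
Same year: 275 - 170 = 105

105 days


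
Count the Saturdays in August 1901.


August 1901 has 31 days
Anchor: Jan 1, 1901. With p = 1901 - 1 = 1900: (p + p//4 - p//100 + p//400) mod 7 = (1900 + 475 - 19 + 4) mod 7 = 2360 mod 7 = 1 -> Tuesday (Mon=0 ... Sun=6)
Days before August (Jan-Jul): 212; August 1 index = (1 + 212) mod 7 = 3 -> Thursday
First Saturday is August 3
Saturdays: 3, 10, 17, 24, 31

5 Saturdays


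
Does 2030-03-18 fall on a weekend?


Anchor: Jan 1, 2030. With p = 2030 - 1 = 2029: (p + p//4 - p//100 + p//400) mod 7 = (2029 + 507 - 20 + 5) mod 7 = 2521 mod 7 = 1 -> Tuesday (Mon=0 ... Sun=6)
Day of year: 77; offset = 76
Weekday index = (1 + 76) mod 7 = 0 -> Monday
Weekend days: Saturday, Sunday

No


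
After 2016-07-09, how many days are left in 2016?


Day of year: 191 of 366
Remaining = 366 - 191

175 days


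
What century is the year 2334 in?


Century = (year - 1) // 100 + 1
= (2334 - 1) // 100 + 1
= 2333 // 100 + 1
= 23 + 1

24th century


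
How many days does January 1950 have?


January 1950

31 days


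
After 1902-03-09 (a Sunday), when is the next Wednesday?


Current: Sunday
Target: Wednesday
Days ahead: 3

Next Wednesday: 1902-03-12


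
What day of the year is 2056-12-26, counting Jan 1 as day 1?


Date: December 26, 2056
Days in months 1 through 11: 335
Plus 26 days in December

Day of year: 361


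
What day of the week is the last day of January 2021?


January 2021 has 31 days
Anchor: Jan 1, 2021. With p = 2021 - 1 = 2020: (p + p//4 - p//100 + p//400) mod 7 = (2020 + 505 - 20 + 5) mod 7 = 2510 mod 7 = 4 -> Friday (Mon=0 ... Sun=6)
January 1 is the anchor itself -> Friday
Last day offset: 31 - 1 = 30 days
Weekday index = (4 + 30) mod 7 = 6

Sunday, January 31


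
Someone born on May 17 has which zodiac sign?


Date: May 17
Conventional tropical zodiac dates: Taurus from April 20 onward; Gemini starts May 21
May 17 falls within the Taurus range

Taurus


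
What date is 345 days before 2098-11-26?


Start: 2098-11-26, subtract 345 days
Back 26 days from November 26 reaches October 31, 2098 -> 319 left
October 2098 has 31 days -> back to September 30, 2098 -> 288 left
September 2098 has 30 days -> back to August 31, 2098 -> 258 left
August 2098 has 31 days -> back to July 31, 2098 -> 227 left
July 2098 has 31 days -> back to June 30, 2098 -> 196 left
June 2098 has 30 days -> back to May 31, 2098 -> 166 left
May 2098 has 31 days -> back to April 30, 2098 -> 135 left
April 2098 has 30 days -> back to March 31, 2098 -> 105 left
March 2098 has 31 days -> back to February 28, 2098 -> 74 left
February 2098 has 28 days -> back to January 31, 2098 -> 46 left
January 2098 has 31 days -> back to December 31, 2097 -> 15 left
December 2097: 31 - 15 = 16 -> lands on December 16

Result: 2097-12-16


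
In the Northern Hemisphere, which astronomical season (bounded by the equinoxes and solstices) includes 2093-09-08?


Date: September 8
Astronomical Summer (approx.; exact equinox/solstice day varies by year): June 21 to September 21
September 8 falls within the Summer window

Summer


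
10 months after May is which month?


May is month 5
5 + 10 = 15; wrap: 15 - 12 = 3

March


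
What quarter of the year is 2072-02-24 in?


Month: February (month 2)
Q1: Jan-Mar, Q2: Apr-Jun, Q3: Jul-Sep, Q4: Oct-Dec

Q1


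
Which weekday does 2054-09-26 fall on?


Date: September 26, 2054
Anchor: Jan 1, 2054. With p = 2054 - 1 = 2053: (p + p//4 - p//100 + p//400) mod 7 = (2053 + 513 - 20 + 5) mod 7 = 2551 mod 7 = 3 -> Thursday (Mon=0 ... Sun=6)
Days before September (Jan-Aug): 243; offset = 243 + 26 - 1 = 268
Weekday index = (3 + 268) mod 7 = 5

Day of the week: Saturday


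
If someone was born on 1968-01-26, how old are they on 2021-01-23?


Birth: 1968-01-26
Reference: 2021-01-23
Year difference: 2021 - 1968 = 53
Birthday not yet reached in 2021, subtract 1

52 years old


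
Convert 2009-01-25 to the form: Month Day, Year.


ISO 2009-01-25 parses as year=2009, month=01, day=25
Month 1 -> January

January 25, 2009


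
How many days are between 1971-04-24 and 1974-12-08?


From 1971-04-24 to 1974-12-08
1971-04-24: days before April = 31 + 28 + 31 = 90 (1971 is not a leap year); day of year = 90 + 24 = 114
1974-12-08: days before December = 31 + 28 + 31 + 30 + 31 + 30 + 31 + 31 + 30 + 31 + 30 = 334 (1974 is not a leap year); day of year = 334 + 8 = 342
Rest of 1971: 365 - 114 = 251
Full years 1972 (366), 1973 (365): 731
Total = 251 + 731 + 342 = 1324

1324 days


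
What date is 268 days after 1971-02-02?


Start: 1971-02-02, add 268 days
February 1971 has 28 days: 28 - 2 = 26 days to February 28 -> 242 left
March 1971 has 31 days -> 211 left
April 1971 has 30 days -> 181 left
May 1971 has 31 days -> 150 left
June 1971 has 30 days -> 120 left
July 1971 has 31 days -> 89 left
August 1971 has 31 days -> 58 left
September 1971 has 30 days -> 28 left
October 1971: 28 <= 31 -> lands on October 28

Result: 1971-10-28


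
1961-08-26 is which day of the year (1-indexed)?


Date: August 26, 1961
Days in months 1 through 7: 212
Plus 26 days in August

Day of year: 238


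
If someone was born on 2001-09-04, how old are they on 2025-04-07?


Birth: 2001-09-04
Reference: 2025-04-07
Year difference: 2025 - 2001 = 24
Birthday not yet reached in 2025, subtract 1

23 years old


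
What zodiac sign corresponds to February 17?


Date: February 17
Conventional tropical zodiac dates: Aquarius from January 20 onward; Pisces starts February 19
February 17 falls within the Aquarius range

Aquarius


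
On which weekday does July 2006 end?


July 2006 has 31 days
Anchor: Jan 1, 2006. With p = 2006 - 1 = 2005: (p + p//4 - p//100 + p//400) mod 7 = (2005 + 501 - 20 + 5) mod 7 = 2491 mod 7 = 6 -> Sunday (Mon=0 ... Sun=6)
Days before July (Jan-Jun): 181; July 1 index = (6 + 181) mod 7 = 5 -> Saturday
Last day offset: 31 - 1 = 30 days
Weekday index = (5 + 30) mod 7 = 0

Monday, July 31


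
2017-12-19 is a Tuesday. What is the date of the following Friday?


Current: Tuesday
Target: Friday
Days ahead: 3

Next Friday: 2017-12-22


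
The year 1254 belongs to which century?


Century = (year - 1) // 100 + 1
= (1254 - 1) // 100 + 1
= 1253 // 100 + 1
= 12 + 1

13th century


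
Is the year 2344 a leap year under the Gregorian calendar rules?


Gregorian leap year rule: divisible by 4, but not by 100, unless also by 400.
2344 is divisible by 4 but not 100 -> leap year

Yes


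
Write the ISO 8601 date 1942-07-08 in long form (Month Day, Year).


ISO 1942-07-08 parses as year=1942, month=07, day=08
Month 7 -> July

July 8, 1942


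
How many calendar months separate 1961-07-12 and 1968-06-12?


From July 1961 to June 1968
7 years * 12 = 84 months, minus 1 month = 83

83 months


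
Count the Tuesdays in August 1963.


August 1963 has 31 days
Anchor: Jan 1, 1963. With p = 1963 - 1 = 1962: (p + p//4 - p//100 + p//400) mod 7 = (1962 + 490 - 19 + 4) mod 7 = 2437 mod 7 = 1 -> Tuesday (Mon=0 ... Sun=6)
Days before August (Jan-Jul): 212; August 1 index = (1 + 212) mod 7 = 3 -> Thursday
First Tuesday is August 6
Tuesdays: 6, 13, 20, 27

4 Tuesdays


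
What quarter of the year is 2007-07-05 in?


Month: July (month 7)
Q1: Jan-Mar, Q2: Apr-Jun, Q3: Jul-Sep, Q4: Oct-Dec

Q3


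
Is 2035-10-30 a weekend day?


Anchor: Jan 1, 2035. With p = 2035 - 1 = 2034: (p + p//4 - p//100 + p//400) mod 7 = (2034 + 508 - 20 + 5) mod 7 = 2527 mod 7 = 0 -> Monday (Mon=0 ... Sun=6)
Day of year: 303; offset = 302
Weekday index = (0 + 302) mod 7 = 1 -> Tuesday
Weekend days: Saturday, Sunday

No


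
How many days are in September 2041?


September 2041

30 days


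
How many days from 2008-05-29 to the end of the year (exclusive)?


Day of year: 150 of 366
Remaining = 366 - 150

216 days


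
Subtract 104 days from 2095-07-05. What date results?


Start: 2095-07-05, subtract 104 days
Back 5 days from July 5 reaches June 30, 2095 -> 99 left
June 2095 has 30 days -> back to May 31, 2095 -> 69 left
May 2095 has 31 days -> back to April 30, 2095 -> 38 left
April 2095 has 30 days -> back to March 31, 2095 -> 8 left
March 2095: 31 - 8 = 23 -> lands on March 23

Result: 2095-03-23


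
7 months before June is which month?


June is month 6
6 - 7 = -1; wrap: -1 + 12 = 11

November


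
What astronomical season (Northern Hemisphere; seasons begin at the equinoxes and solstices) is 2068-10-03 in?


Date: October 3
Astronomical Autumn (approx.; exact equinox/solstice day varies by year): September 22 to December 20
October 3 falls within the Autumn window

Autumn


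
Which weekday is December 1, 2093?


Target: December 1, 2093
Anchor: Jan 1, 2093. With p = 2093 - 1 = 2092: (p + p//4 - p//100 + p//400) mod 7 = (2092 + 523 - 20 + 5) mod 7 = 2600 mod 7 = 3 -> Thursday (Mon=0 ... Sun=6)
Days before December (Jan-Nov): 334 days
Weekday index = (3 + 334) mod 7 = 1

Tuesday


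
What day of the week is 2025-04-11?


Date: April 11, 2025
Anchor: Jan 1, 2025. With p = 2025 - 1 = 2024: (p + p//4 - p//100 + p//400) mod 7 = (2024 + 506 - 20 + 5) mod 7 = 2515 mod 7 = 2 -> Wednesday (Mon=0 ... Sun=6)
Days before April (Jan-Mar): 90; offset = 90 + 11 - 1 = 100
Weekday index = (2 + 100) mod 7 = 4

Day of the week: Friday


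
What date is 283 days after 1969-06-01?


Start: 1969-06-01, add 283 days
June 1969 has 30 days: 30 - 1 = 29 days to June 30 -> 254 left
July 1969 has 31 days -> 223 left
August 1969 has 31 days -> 192 left
September 1969 has 30 days -> 162 left
October 1969 has 31 days -> 131 left
November 1969 has 30 days -> 101 left
December 1969 has 31 days -> 70 left
January 1970 has 31 days -> 39 left
February 1970 has 28 days -> 11 left
March 1970: 11 <= 31 -> lands on March 11

Result: 1970-03-11


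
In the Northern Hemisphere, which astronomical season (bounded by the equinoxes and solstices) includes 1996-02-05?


Date: February 5
Astronomical Winter (approx.; exact equinox/solstice day varies by year): December 21 to March 19
February 5 falls within the Winter window

Winter


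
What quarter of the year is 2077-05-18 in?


Month: May (month 5)
Q1: Jan-Mar, Q2: Apr-Jun, Q3: Jul-Sep, Q4: Oct-Dec

Q2


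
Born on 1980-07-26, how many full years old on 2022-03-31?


Birth: 1980-07-26
Reference: 2022-03-31
Year difference: 2022 - 1980 = 42
Birthday not yet reached in 2022, subtract 1

41 years old


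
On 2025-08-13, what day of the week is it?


Date: August 13, 2025
Anchor: Jan 1, 2025. With p = 2025 - 1 = 2024: (p + p//4 - p//100 + p//400) mod 7 = (2024 + 506 - 20 + 5) mod 7 = 2515 mod 7 = 2 -> Wednesday (Mon=0 ... Sun=6)
Days before August (Jan-Jul): 212; offset = 212 + 13 - 1 = 224
Weekday index = (2 + 224) mod 7 = 2

Day of the week: Wednesday


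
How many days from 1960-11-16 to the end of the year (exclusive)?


Day of year: 321 of 366
Remaining = 366 - 321

45 days


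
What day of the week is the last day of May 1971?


May 1971 has 31 days
Anchor: Jan 1, 1971. With p = 1971 - 1 = 1970: (p + p//4 - p//100 + p//400) mod 7 = (1970 + 492 - 19 + 4) mod 7 = 2447 mod 7 = 4 -> Friday (Mon=0 ... Sun=6)
Days before May (Jan-Apr): 120; May 1 index = (4 + 120) mod 7 = 5 -> Saturday
Last day offset: 31 - 1 = 30 days
Weekday index = (5 + 30) mod 7 = 0

Monday, May 31


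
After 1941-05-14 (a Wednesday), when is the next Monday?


Current: Wednesday
Target: Monday
Days ahead: 5

Next Monday: 1941-05-19


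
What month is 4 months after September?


September is month 9
9 + 4 = 13; wrap: 13 - 12 = 1

January


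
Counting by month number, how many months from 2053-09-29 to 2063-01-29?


From September 2053 to January 2063
10 years * 12 = 120 months, minus 8 months = 112

112 months


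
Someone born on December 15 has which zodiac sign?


Date: December 15
Conventional tropical zodiac dates: Sagittarius from November 22 onward; Capricorn starts December 22
December 15 falls within the Sagittarius range

Sagittarius


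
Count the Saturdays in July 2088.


July 2088 has 31 days
Anchor: Jan 1, 2088. With p = 2088 - 1 = 2087: (p + p//4 - p//100 + p//400) mod 7 = (2087 + 521 - 20 + 5) mod 7 = 2593 mod 7 = 3 -> Thursday (Mon=0 ... Sun=6)
Days before July (Jan-Jun): 182; July 1 index = (3 + 182) mod 7 = 3 -> Thursday
First Saturday is July 3
Saturdays: 3, 10, 17, 24, 31

5 Saturdays


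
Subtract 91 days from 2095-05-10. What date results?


Start: 2095-05-10, subtract 91 days
Back 10 days from May 10 reaches April 30, 2095 -> 81 left
April 2095 has 30 days -> back to March 31, 2095 -> 51 left
March 2095 has 31 days -> back to February 28, 2095 -> 20 left
February 2095: 28 - 20 = 8 -> lands on February 8

Result: 2095-02-08


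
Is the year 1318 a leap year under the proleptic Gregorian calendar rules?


Gregorian leap year rule: divisible by 4, but not by 100, unless also by 400.
1318 is not divisible by 4 -> not a leap year

No


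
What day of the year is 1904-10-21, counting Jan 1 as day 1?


Date: October 21, 1904
Days in months 1 through 9: 274
Plus 21 days in October

Day of year: 295


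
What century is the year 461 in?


Century = (year - 1) // 100 + 1
= (461 - 1) // 100 + 1
= 460 // 100 + 1
= 4 + 1

5th century


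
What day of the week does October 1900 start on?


Target: October 1, 1900
Anchor: Jan 1, 1900. With p = 1900 - 1 = 1899: (p + p//4 - p//100 + p//400) mod 7 = (1899 + 474 - 18 + 4) mod 7 = 2359 mod 7 = 0 -> Monday (Mon=0 ... Sun=6)
Days before October (Jan-Sep): 273 days
Weekday index = (0 + 273) mod 7 = 0

Monday


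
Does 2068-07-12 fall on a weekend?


Anchor: Jan 1, 2068. With p = 2068 - 1 = 2067: (p + p//4 - p//100 + p//400) mod 7 = (2067 + 516 - 20 + 5) mod 7 = 2568 mod 7 = 6 -> Sunday (Mon=0 ... Sun=6)
Day of year: 194; offset = 193
Weekday index = (6 + 193) mod 7 = 3 -> Thursday
Weekend days: Saturday, Sunday

No


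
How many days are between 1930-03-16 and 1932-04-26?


From 1930-03-16 to 1932-04-26
1930-03-16: days before March = 31 + 28 = 59 (1930 is not a leap year); day of year = 59 + 16 = 75
1932-04-26: days before April = 31 + 29 + 31 = 91 (1932 is a leap year); day of year = 91 + 26 = 117
Rest of 1930: 365 - 75 = 290
Full years 1931 (365): 365
Total = 290 + 365 + 117 = 772

772 days


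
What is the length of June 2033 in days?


June 2033

30 days


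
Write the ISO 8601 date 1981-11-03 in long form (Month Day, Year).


ISO 1981-11-03 parses as year=1981, month=11, day=03
Month 11 -> November

November 3, 1981


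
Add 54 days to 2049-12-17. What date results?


Start: 2049-12-17, add 54 days
December 2049 has 31 days: 31 - 17 = 14 days to December 31 -> 40 left
January 2050 has 31 days -> 9 left
February 2050: 9 <= 28 -> lands on February 9

Result: 2050-02-09


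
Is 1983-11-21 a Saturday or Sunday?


Anchor: Jan 1, 1983. With p = 1983 - 1 = 1982: (p + p//4 - p//100 + p//400) mod 7 = (1982 + 495 - 19 + 4) mod 7 = 2462 mod 7 = 5 -> Saturday (Mon=0 ... Sun=6)
Day of year: 325; offset = 324
Weekday index = (5 + 324) mod 7 = 0 -> Monday
Weekend days: Saturday, Sunday

No


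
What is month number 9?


Month 9 of 12

September


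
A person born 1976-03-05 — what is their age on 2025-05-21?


Birth: 1976-03-05
Reference: 2025-05-21
Year difference: 2025 - 1976 = 49

49 years old


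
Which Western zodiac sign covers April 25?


Date: April 25
Conventional tropical zodiac dates: Taurus from April 20 onward; Gemini starts May 21
April 25 falls within the Taurus range

Taurus


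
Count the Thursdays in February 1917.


February 1917 has 28 days
Anchor: Jan 1, 1917. With p = 1917 - 1 = 1916: (p + p//4 - p//100 + p//400) mod 7 = (1916 + 479 - 19 + 4) mod 7 = 2380 mod 7 = 0 -> Monday (Mon=0 ... Sun=6)
Days before February (Jan): 31; February 1 index = (0 + 31) mod 7 = 3 -> Thursday
First Thursday is February 1
Thursdays: 1, 8, 15, 22

4 Thursdays


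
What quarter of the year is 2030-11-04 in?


Month: November (month 11)
Q1: Jan-Mar, Q2: Apr-Jun, Q3: Jul-Sep, Q4: Oct-Dec

Q4


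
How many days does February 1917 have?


February 1917 (leap year: no)

28 days


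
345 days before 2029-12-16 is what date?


Start: 2029-12-16, subtract 345 days
Back 16 days from December 16 reaches November 30, 2029 -> 329 left
November 2029 has 30 days -> back to October 31, 2029 -> 299 left
October 2029 has 31 days -> back to September 30, 2029 -> 268 left
September 2029 has 30 days -> back to August 31, 2029 -> 238 left
August 2029 has 31 days -> back to July 31, 2029 -> 207 left
July 2029 has 31 days -> back to June 30, 2029 -> 176 left
June 2029 has 30 days -> back to May 31, 2029 -> 146 left
May 2029 has 31 days -> back to April 30, 2029 -> 115 left
April 2029 has 30 days -> back to March 31, 2029 -> 85 left
March 2029 has 31 days -> back to February 28, 2029 -> 54 left
February 2029 has 28 days -> back to January 31, 2029 -> 26 left
January 2029: 31 - 26 = 5 -> lands on January 5

Result: 2029-01-05


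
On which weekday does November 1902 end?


November 1902 has 30 days
Anchor: Jan 1, 1902. With p = 1902 - 1 = 1901: (p + p//4 - p//100 + p//400) mod 7 = (1901 + 475 - 19 + 4) mod 7 = 2361 mod 7 = 2 -> Wednesday (Mon=0 ... Sun=6)
Days before November (Jan-Oct): 304; November 1 index = (2 + 304) mod 7 = 5 -> Saturday
Last day offset: 30 - 1 = 29 days
Weekday index = (5 + 29) mod 7 = 6

Sunday, November 30


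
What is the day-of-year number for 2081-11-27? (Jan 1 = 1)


Date: November 27, 2081
Days in months 1 through 10: 304
Plus 27 days in November

Day of year: 331


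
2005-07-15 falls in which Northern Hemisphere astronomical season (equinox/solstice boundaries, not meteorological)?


Date: July 15
Astronomical Summer (approx.; exact equinox/solstice day varies by year): June 21 to September 21
July 15 falls within the Summer window

Summer


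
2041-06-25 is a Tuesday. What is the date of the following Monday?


Current: Tuesday
Target: Monday
Days ahead: 6

Next Monday: 2041-07-01


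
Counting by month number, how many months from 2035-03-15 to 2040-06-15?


From March 2035 to June 2040
5 years * 12 = 60 months, plus 3 months = 63

63 months


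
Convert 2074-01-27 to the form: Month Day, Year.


ISO 2074-01-27 parses as year=2074, month=01, day=27
Month 1 -> January

January 27, 2074


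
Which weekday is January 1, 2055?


Target: January 1, 2055
Anchor: Jan 1, 2055. With p = 2055 - 1 = 2054: (p + p//4 - p//100 + p//400) mod 7 = (2054 + 513 - 20 + 5) mod 7 = 2552 mod 7 = 4 -> Friday (Mon=0 ... Sun=6)
Offset from anchor: 0 days
Weekday index = (4 + 0) mod 7 = 4

Friday


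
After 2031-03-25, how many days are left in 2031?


Day of year: 84 of 365
Remaining = 365 - 84

281 days


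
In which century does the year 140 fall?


Century = (year - 1) // 100 + 1
= (140 - 1) // 100 + 1
= 139 // 100 + 1
= 1 + 1

2nd century


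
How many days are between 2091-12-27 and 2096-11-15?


From 2091-12-27 to 2096-11-15
2091-12-27: days before December = 31 + 28 + 31 + 30 + 31 + 30 + 31 + 31 + 30 + 31 + 30 = 334 (2091 is not a leap year); day of year = 334 + 27 = 361
2096-11-15: days before November = 31 + 29 + 31 + 30 + 31 + 30 + 31 + 31 + 30 + 31 = 305 (2096 is a leap year); day of year = 305 + 15 = 320
Rest of 2091: 365 - 361 = 4
Full years 2092 (366), 2093 (365), 2094 (365), 2095 (365): 1461
Total = 4 + 1461 + 320 = 1785

1785 days


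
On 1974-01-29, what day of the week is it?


Date: January 29, 1974
Anchor: Jan 1, 1974. With p = 1974 - 1 = 1973: (p + p//4 - p//100 + p//400) mod 7 = (1973 + 493 - 19 + 4) mod 7 = 2451 mod 7 = 1 -> Tuesday (Mon=0 ... Sun=6)
Days into year = 29 - 1 = 28
Weekday index = (1 + 28) mod 7 = 1

Day of the week: Tuesday


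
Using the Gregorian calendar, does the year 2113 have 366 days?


Gregorian leap year rule: divisible by 4, but not by 100, unless also by 400.
2113 is not divisible by 4 -> not a leap year

No


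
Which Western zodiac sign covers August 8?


Date: August 8
Conventional tropical zodiac dates: Leo from July 23 onward; Virgo starts August 23
August 8 falls within the Leo range

Leo


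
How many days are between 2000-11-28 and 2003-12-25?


From 2000-11-28 to 2003-12-25
2000-11-28: days before November = 31 + 29 + 31 + 30 + 31 + 30 + 31 + 31 + 30 + 31 = 305 (2000 is a leap year); day of year = 305 + 28 = 333
2003-12-25: days before December = 31 + 28 + 31 + 30 + 31 + 30 + 31 + 31 + 30 + 31 + 30 = 334 (2003 is not a leap year); day of year = 334 + 25 = 359
Rest of 2000: 366 - 333 = 33
Full years 2001 (365), 2002 (365): 730
Total = 33 + 730 + 359 = 1122

1122 days


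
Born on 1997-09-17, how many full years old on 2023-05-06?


Birth: 1997-09-17
Reference: 2023-05-06
Year difference: 2023 - 1997 = 26
Birthday not yet reached in 2023, subtract 1

25 years old


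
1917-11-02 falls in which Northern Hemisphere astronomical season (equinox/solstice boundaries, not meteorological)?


Date: November 2
Astronomical Autumn (approx.; exact equinox/solstice day varies by year): September 22 to December 20
November 2 falls within the Autumn window

Autumn


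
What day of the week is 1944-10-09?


Date: October 9, 1944
Anchor: Jan 1, 1944. With p = 1944 - 1 = 1943: (p + p//4 - p//100 + p//400) mod 7 = (1943 + 485 - 19 + 4) mod 7 = 2413 mod 7 = 5 -> Saturday (Mon=0 ... Sun=6)
Days before October (Jan-Sep): 274; offset = 274 + 9 - 1 = 282
Weekday index = (5 + 282) mod 7 = 0

Day of the week: Monday


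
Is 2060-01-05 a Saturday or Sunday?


Anchor: Jan 1, 2060. With p = 2060 - 1 = 2059: (p + p//4 - p//100 + p//400) mod 7 = (2059 + 514 - 20 + 5) mod 7 = 2558 mod 7 = 3 -> Thursday (Mon=0 ... Sun=6)
Day of year: 5; offset = 4
Weekday index = (3 + 4) mod 7 = 0 -> Monday
Weekend days: Saturday, Sunday

No


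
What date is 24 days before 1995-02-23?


Start: 1995-02-23, subtract 24 days
Back 23 days from February 23 reaches January 31, 1995 -> 1 left
January 1995: 31 - 1 = 30 -> lands on January 30

Result: 1995-01-30


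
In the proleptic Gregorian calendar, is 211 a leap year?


Gregorian leap year rule: divisible by 4, but not by 100, unless also by 400.
211 is not divisible by 4 -> not a leap year

No


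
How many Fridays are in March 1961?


March 1961 has 31 days
Anchor: Jan 1, 1961. With p = 1961 - 1 = 1960: (p + p//4 - p//100 + p//400) mod 7 = (1960 + 490 - 19 + 4) mod 7 = 2435 mod 7 = 6 -> Sunday (Mon=0 ... Sun=6)
Days before March (Jan-Feb): 59; March 1 index = (6 + 59) mod 7 = 2 -> Wednesday
First Friday is March 3
Fridays: 3, 10, 17, 24, 31

5 Fridays


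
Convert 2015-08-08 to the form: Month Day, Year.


ISO 2015-08-08 parses as year=2015, month=08, day=08
Month 8 -> August

August 8, 2015


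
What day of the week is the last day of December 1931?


December 1931 has 31 days
Anchor: Jan 1, 1931. With p = 1931 - 1 = 1930: (p + p//4 - p//100 + p//400) mod 7 = (1930 + 482 - 19 + 4) mod 7 = 2397 mod 7 = 3 -> Thursday (Mon=0 ... Sun=6)
Days before December (Jan-Nov): 334; December 1 index = (3 + 334) mod 7 = 1 -> Tuesday
Last day offset: 31 - 1 = 30 days
Weekday index = (1 + 30) mod 7 = 3

Thursday, December 31


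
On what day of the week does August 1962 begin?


Target: August 1, 1962
Anchor: Jan 1, 1962. With p = 1962 - 1 = 1961: (p + p//4 - p//100 + p//400) mod 7 = (1961 + 490 - 19 + 4) mod 7 = 2436 mod 7 = 0 -> Monday (Mon=0 ... Sun=6)
Days before August (Jan-Jul): 212 days
Weekday index = (0 + 212) mod 7 = 2

Wednesday


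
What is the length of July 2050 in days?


July 2050

31 days


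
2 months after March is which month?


March is month 3
3 + 2 = 5

May


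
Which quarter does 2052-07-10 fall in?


Month: July (month 7)
Q1: Jan-Mar, Q2: Apr-Jun, Q3: Jul-Sep, Q4: Oct-Dec

Q3


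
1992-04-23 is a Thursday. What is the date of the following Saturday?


Current: Thursday
Target: Saturday
Days ahead: 2

Next Saturday: 1992-04-25


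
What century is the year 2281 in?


Century = (year - 1) // 100 + 1
= (2281 - 1) // 100 + 1
= 2280 // 100 + 1
= 22 + 1

23rd century


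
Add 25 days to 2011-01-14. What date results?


Start: 2011-01-14, add 25 days
January 2011 has 31 days: 31 - 14 = 17 days to January 31 -> 8 left
February 2011: 8 <= 28 -> lands on February 8

Result: 2011-02-08


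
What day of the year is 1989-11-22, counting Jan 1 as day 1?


Date: November 22, 1989
Days in months 1 through 10: 304
Plus 22 days in November

Day of year: 326


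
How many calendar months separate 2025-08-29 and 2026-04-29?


From August 2025 to April 2026
1 year * 12 = 12 months, minus 4 months = 8

8 months


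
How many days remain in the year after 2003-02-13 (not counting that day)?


Day of year: 44 of 365
Remaining = 365 - 44

321 days


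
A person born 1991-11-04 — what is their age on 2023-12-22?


Birth: 1991-11-04
Reference: 2023-12-22
Year difference: 2023 - 1991 = 32

32 years old


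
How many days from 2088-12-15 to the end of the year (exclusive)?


Day of year: 350 of 366
Remaining = 366 - 350

16 days


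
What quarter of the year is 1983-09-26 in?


Month: September (month 9)
Q1: Jan-Mar, Q2: Apr-Jun, Q3: Jul-Sep, Q4: Oct-Dec

Q3


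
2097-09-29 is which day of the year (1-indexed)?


Date: September 29, 2097
Days in months 1 through 8: 243
Plus 29 days in September

Day of year: 272


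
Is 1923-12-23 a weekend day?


Anchor: Jan 1, 1923. With p = 1923 - 1 = 1922: (p + p//4 - p//100 + p//400) mod 7 = (1922 + 480 - 19 + 4) mod 7 = 2387 mod 7 = 0 -> Monday (Mon=0 ... Sun=6)
Day of year: 357; offset = 356
Weekday index = (0 + 356) mod 7 = 6 -> Sunday
Weekend days: Saturday, Sunday

Yes


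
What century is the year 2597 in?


Century = (year - 1) // 100 + 1
= (2597 - 1) // 100 + 1
= 2596 // 100 + 1
= 25 + 1

26th century


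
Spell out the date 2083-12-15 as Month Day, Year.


ISO 2083-12-15 parses as year=2083, month=12, day=15
Month 12 -> December

December 15, 2083


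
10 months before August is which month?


August is month 8
8 - 10 = -2; wrap: -2 + 12 = 10

October


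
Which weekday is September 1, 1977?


Target: September 1, 1977
Anchor: Jan 1, 1977. With p = 1977 - 1 = 1976: (p + p//4 - p//100 + p//400) mod 7 = (1976 + 494 - 19 + 4) mod 7 = 2455 mod 7 = 5 -> Saturday (Mon=0 ... Sun=6)
Days before September (Jan-Aug): 243 days
Weekday index = (5 + 243) mod 7 = 3

Thursday


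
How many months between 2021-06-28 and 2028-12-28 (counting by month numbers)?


From June 2021 to December 2028
7 years * 12 = 84 months, plus 6 months = 90

90 months


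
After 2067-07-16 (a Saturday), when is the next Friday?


Current: Saturday
Target: Friday
Days ahead: 6

Next Friday: 2067-07-22


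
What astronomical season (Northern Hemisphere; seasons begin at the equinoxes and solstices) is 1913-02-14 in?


Date: February 14
Astronomical Winter (approx.; exact equinox/solstice day varies by year): December 21 to March 19
February 14 falls within the Winter window

Winter


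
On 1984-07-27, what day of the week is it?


Date: July 27, 1984
Anchor: Jan 1, 1984. With p = 1984 - 1 = 1983: (p + p//4 - p//100 + p//400) mod 7 = (1983 + 495 - 19 + 4) mod 7 = 2463 mod 7 = 6 -> Sunday (Mon=0 ... Sun=6)
Days before July (Jan-Jun): 182; offset = 182 + 27 - 1 = 208
Weekday index = (6 + 208) mod 7 = 4

Day of the week: Friday


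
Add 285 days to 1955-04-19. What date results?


Start: 1955-04-19, add 285 days
April 1955 has 30 days: 30 - 19 = 11 days to April 30 -> 274 left
May 1955 has 31 days -> 243 left
June 1955 has 30 days -> 213 left
July 1955 has 31 days -> 182 left
August 1955 has 31 days -> 151 left
September 1955 has 30 days -> 121 left
October 1955 has 31 days -> 90 left
November 1955 has 30 days -> 60 left
December 1955 has 31 days -> 29 left
January 1956: 29 <= 31 -> lands on January 29

Result: 1956-01-29


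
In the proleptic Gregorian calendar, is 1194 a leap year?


Gregorian leap year rule: divisible by 4, but not by 100, unless also by 400.
1194 is not divisible by 4 -> not a leap year

No


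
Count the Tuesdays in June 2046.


June 2046 has 30 days
Anchor: Jan 1, 2046. With p = 2046 - 1 = 2045: (p + p//4 - p//100 + p//400) mod 7 = (2045 + 511 - 20 + 5) mod 7 = 2541 mod 7 = 0 -> Monday (Mon=0 ... Sun=6)
Days before June (Jan-May): 151; June 1 index = (0 + 151) mod 7 = 4 -> Friday
First Tuesday is June 5
Tuesdays: 5, 12, 19, 26

4 Tuesdays


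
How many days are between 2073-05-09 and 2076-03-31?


From 2073-05-09 to 2076-03-31
2073-05-09: days before May = 31 + 28 + 31 + 30 = 120 (2073 is not a leap year); day of year = 120 + 9 = 129
2076-03-31: days before March = 31 + 29 = 60 (2076 is a leap year); day of year = 60 + 31 = 91
Rest of 2073: 365 - 129 = 236
Full years 2074 (365), 2075 (365): 730
Total = 236 + 730 + 91 = 1057

1057 days


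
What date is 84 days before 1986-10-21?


Start: 1986-10-21, subtract 84 days
Back 21 days from October 21 reaches September 30, 1986 -> 63 left
September 1986 has 30 days -> back to August 31, 1986 -> 33 left
August 1986 has 31 days -> back to July 31, 1986 -> 2 left
July 1986: 31 - 2 = 29 -> lands on July 29

Result: 1986-07-29


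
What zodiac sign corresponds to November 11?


Date: November 11
Conventional tropical zodiac dates: Scorpio from October 23 onward; Sagittarius starts November 22
November 11 falls within the Scorpio range

Scorpio


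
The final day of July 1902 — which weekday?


July 1902 has 31 days
Anchor: Jan 1, 1902. With p = 1902 - 1 = 1901: (p + p//4 - p//100 + p//400) mod 7 = (1901 + 475 - 19 + 4) mod 7 = 2361 mod 7 = 2 -> Wednesday (Mon=0 ... Sun=6)
Days before July (Jan-Jun): 181; July 1 index = (2 + 181) mod 7 = 1 -> Tuesday
Last day offset: 31 - 1 = 30 days
Weekday index = (1 + 30) mod 7 = 3

Thursday, July 31


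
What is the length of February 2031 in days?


February 2031 (leap year: no)

28 days


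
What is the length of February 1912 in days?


February 1912 (leap year: yes)

29 days


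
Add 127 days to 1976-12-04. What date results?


Start: 1976-12-04, add 127 days
December 1976 has 31 days: 31 - 4 = 27 days to December 31 -> 100 left
January 1977 has 31 days -> 69 left
February 1977 has 28 days -> 41 left
March 1977 has 31 days -> 10 left
April 1977: 10 <= 30 -> lands on April 10

Result: 1977-04-10


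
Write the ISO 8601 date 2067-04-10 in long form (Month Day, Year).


ISO 2067-04-10 parses as year=2067, month=04, day=10
Month 4 -> April

April 10, 2067


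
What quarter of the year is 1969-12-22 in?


Month: December (month 12)
Q1: Jan-Mar, Q2: Apr-Jun, Q3: Jul-Sep, Q4: Oct-Dec

Q4


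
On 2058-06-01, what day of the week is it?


Date: June 1, 2058
Anchor: Jan 1, 2058. With p = 2058 - 1 = 2057: (p + p//4 - p//100 + p//400) mod 7 = (2057 + 514 - 20 + 5) mod 7 = 2556 mod 7 = 1 -> Tuesday (Mon=0 ... Sun=6)
Days before June (Jan-May): 151; offset = 151 + 1 - 1 = 151
Weekday index = (1 + 151) mod 7 = 5

Day of the week: Saturday


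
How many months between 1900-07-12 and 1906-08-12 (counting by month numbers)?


From July 1900 to August 1906
6 years * 12 = 72 months, plus 1 month = 73

73 months


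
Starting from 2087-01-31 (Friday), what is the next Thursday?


Current: Friday
Target: Thursday
Days ahead: 6

Next Thursday: 2087-02-06


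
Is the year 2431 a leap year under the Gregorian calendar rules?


Gregorian leap year rule: divisible by 4, but not by 100, unless also by 400.
2431 is not divisible by 4 -> not a leap year

No


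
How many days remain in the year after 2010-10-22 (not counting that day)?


Day of year: 295 of 365
Remaining = 365 - 295

70 days


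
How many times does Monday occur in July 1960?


July 1960 has 31 days
Anchor: Jan 1, 1960. With p = 1960 - 1 = 1959: (p + p//4 - p//100 + p//400) mod 7 = (1959 + 489 - 19 + 4) mod 7 = 2433 mod 7 = 4 -> Friday (Mon=0 ... Sun=6)
Days before July (Jan-Jun): 182; July 1 index = (4 + 182) mod 7 = 4 -> Friday
First Monday is July 4
Mondays: 4, 11, 18, 25

4 Mondays


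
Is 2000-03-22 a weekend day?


Anchor: Jan 1, 2000. With p = 2000 - 1 = 1999: (p + p//4 - p//100 + p//400) mod 7 = (1999 + 499 - 19 + 4) mod 7 = 2483 mod 7 = 5 -> Saturday (Mon=0 ... Sun=6)
Day of year: 82; offset = 81
Weekday index = (5 + 81) mod 7 = 2 -> Wednesday
Weekend days: Saturday, Sunday

No


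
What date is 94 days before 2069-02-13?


Start: 2069-02-13, subtract 94 days
Back 13 days from February 13 reaches January 31, 2069 -> 81 left
January 2069 has 31 days -> back to December 31, 2068 -> 50 left
December 2068 has 31 days -> back to November 30, 2068 -> 19 left
November 2068: 30 - 19 = 11 -> lands on November 11

Result: 2068-11-11


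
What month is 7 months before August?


August is month 8
8 - 7 = 1

January
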